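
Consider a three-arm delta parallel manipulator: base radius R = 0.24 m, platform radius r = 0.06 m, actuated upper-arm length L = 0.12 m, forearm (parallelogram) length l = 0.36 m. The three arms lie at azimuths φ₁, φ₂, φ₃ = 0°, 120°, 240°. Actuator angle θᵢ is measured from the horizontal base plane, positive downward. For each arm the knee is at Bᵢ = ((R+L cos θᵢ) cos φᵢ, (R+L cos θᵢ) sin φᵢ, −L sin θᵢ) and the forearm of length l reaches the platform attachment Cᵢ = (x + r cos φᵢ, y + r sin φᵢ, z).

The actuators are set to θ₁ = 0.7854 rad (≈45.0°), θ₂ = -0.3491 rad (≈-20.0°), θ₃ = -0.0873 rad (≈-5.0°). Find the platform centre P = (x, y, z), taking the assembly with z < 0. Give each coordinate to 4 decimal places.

(-0.0710, 0.0108, -0.2139)

centre 1 = (0.2649·cos0.0°, 0.2649·sin0.0°, -0.0849) = (0.2649, 0.0000, -0.0849)
φ2=120.0°: virtual centre (-0.1464, 0.2535, 0.0410), radius l
arm 3 at φ=240.0°: e+L cos θ3 = 0.2995;  centre 3 = (-0.1498, -0.2594, 0.0105)
subtract pairs → two planes through P
[-0.8225 0.5071 0.2518]·P = 0.0100;  [-0.8292 -0.5188 0.1906]·P = 0.0125
det = 0.8472;  x = -0.0136+0.2683z,  y = -0.0023+-0.0614z
into |P−centre ₁|² = l²: 1.0758z² + 0.0206z + -0.0448 = 0;  Δ = 0.1934;  z = -0.2139 or 0.1948 → z<0 root = -0.2139
x = -0.0710, y = 0.0108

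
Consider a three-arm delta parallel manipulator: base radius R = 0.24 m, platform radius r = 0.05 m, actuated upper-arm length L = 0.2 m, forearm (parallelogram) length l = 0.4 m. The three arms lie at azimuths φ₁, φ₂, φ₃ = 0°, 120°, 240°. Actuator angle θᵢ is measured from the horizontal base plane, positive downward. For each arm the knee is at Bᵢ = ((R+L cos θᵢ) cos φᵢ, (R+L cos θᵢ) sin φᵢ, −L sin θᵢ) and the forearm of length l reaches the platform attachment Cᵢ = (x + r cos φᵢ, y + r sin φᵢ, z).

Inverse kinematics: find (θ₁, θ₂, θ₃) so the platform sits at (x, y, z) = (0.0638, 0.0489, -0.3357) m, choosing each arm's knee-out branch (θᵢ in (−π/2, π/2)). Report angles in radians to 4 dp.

θ₁ = 0.4364, θ₂ = 0.6981, θ₃ = 1.0474

φ1=0.0° → target in arm frame (0.0638, 0.0489)
  e−x'=0.1262;  (l²−L²−(e−x')²−y'²−z²)/2L = -0.0275
  θ1 = atan2(B,A) + arccos(C/0.3586) = 0.4364
rotate P by −φ2: (0.0104, -0.0797, -0.3357)
  A=0.1796, B=-0.3357, C=(l²−L²−A²−y'²−z²)/(2L)=-0.0782
  γ=atan2(-0.3357,0.1796)=-1.0797;  ψ=arccos(-0.2054)=1.7777;  θ2=γ+ψ≈0.6981
arm 3 (φ=240.0°): x'=-0.0742, y'=0.0308
  A cos θ + B sin θ = C:  0.2642·cos θ + -0.3357·sin θ = -0.1587
  γ=atan2(-0.3357,0.2642)=-0.9039;  ψ=arccos(-0.3714)=1.9513;  θ3=γ+ψ≈1.0474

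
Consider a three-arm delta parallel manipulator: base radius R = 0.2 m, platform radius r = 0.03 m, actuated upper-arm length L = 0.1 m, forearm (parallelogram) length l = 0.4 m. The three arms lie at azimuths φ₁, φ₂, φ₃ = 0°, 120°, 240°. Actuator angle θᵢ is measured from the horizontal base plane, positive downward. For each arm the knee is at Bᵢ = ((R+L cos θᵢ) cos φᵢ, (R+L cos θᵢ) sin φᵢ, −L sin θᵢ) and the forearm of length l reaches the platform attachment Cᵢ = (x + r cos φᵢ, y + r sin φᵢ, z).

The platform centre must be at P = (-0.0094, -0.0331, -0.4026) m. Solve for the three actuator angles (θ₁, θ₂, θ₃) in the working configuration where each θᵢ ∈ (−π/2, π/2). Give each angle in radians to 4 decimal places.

arm 1 (φ=0.0°): x'=-0.0094, y'=-0.0331
  A=0.1794, B=-0.4026, C=(l²−L²−A²−y'²−z²)/(2L)=-0.2268
  √(A²+B²)=0.4408;  θ1 = -1.1516+2.1114 ≈ 0.9598
arm 2 (φ=120.0°): x'=-0.0240, y'=0.0247
  e−x'=0.1940;  (l²−L²−(e−x')²−y'²−z²)/2L = -0.2516
  θ2 = atan2(B,A) + arccos(C/0.4469) = 1.0470
rotate P by −φ3: (0.0334, 0.0084, -0.4026)
  A=0.1366, B=-0.4026, C=(l²−L²−A²−y'²−z²)/(2L)=-0.1541
  γ=atan2(-0.4026,0.1366)=-1.2436;  ψ=arccos(-0.3625)=1.9418;  θ3=γ+ψ≈0.6982

θ₁ = 0.9598, θ₂ = 1.0470, θ₃ = 0.6982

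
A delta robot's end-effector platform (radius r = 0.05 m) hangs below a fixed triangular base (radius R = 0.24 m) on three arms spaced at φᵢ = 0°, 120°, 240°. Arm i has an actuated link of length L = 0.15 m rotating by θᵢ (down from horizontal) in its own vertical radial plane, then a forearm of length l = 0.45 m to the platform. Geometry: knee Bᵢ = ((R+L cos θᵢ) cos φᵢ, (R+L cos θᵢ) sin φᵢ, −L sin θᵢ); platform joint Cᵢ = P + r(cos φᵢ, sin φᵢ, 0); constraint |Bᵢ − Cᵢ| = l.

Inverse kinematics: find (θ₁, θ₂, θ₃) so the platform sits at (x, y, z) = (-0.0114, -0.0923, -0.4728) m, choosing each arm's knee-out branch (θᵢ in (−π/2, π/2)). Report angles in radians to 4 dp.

θ₁ = 1.0471, θ₂ = 1.3091, θ₃ = 0.6112

rotate P by −φ1: (-0.0114, -0.0923, -0.4728)
  A=0.2014, B=-0.4728, C=(l²−L²−A²−y'²−z²)/(2L)=-0.3087
  γ=atan2(-0.4728,0.2014)=-1.1681;  ψ=arccos(-0.6008)=2.2153;  θ1=γ+ψ≈1.0471
φ2=120.0° → target in arm frame (-0.0742, 0.0560)
  A cos θ + B sin θ = C:  0.2642·cos θ + -0.4728·sin θ = -0.3883
  θ2 = atan2(B,A) + arccos(C/0.5416) = 1.3091
arm 3 (φ=240.0°): x'=0.0856, y'=0.0363
  A cos θ + B sin θ = C:  0.1044·cos θ + -0.4728·sin θ = -0.1858
  θ3 = atan2(B,A) + arccos(C/0.4842) = 0.6112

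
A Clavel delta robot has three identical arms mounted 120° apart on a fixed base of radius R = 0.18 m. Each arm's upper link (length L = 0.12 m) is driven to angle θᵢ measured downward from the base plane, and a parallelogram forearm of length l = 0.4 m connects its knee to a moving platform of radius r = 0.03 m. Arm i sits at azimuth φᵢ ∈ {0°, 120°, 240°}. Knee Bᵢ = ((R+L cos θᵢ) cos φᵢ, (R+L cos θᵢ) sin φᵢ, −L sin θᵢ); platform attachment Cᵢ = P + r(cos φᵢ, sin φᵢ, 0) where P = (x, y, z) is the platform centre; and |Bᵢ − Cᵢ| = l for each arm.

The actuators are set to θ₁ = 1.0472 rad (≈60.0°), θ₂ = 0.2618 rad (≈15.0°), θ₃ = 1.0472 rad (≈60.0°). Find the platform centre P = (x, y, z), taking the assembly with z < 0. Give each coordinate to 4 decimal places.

φ1=0.0°: virtual centre (0.2100, 0.0000, -0.1039), radius l
centre 2 = (0.2659·cos120.0°, 0.2659·sin120.0°, -0.0311) = (-0.1330, 0.2303, -0.0311)
arm 3 at φ=240.0°: e+L cos θ3 = 0.2100;  centre 3 = (-0.1050, -0.1819, -0.1039)
subtract pairs → two planes through P
linear system: -0.6859x+0.4606y = 0.0168−0.1457z; -0.6300x+-0.3637y = 0.0000−0.0000z
Cramer: x(z) = -0.0113+0.0982z;  y(z) = 0.0196-0.1701z
quadratic in z: (1.0386)z²+(0.1577)z+(-0.0998)=0, √Δ=0.6631 → z ∈ {-0.3951, 0.2433}; z = -0.3951 (taking z<0)
x = -0.0501, y = 0.0868

(-0.0501, 0.0868, -0.3951)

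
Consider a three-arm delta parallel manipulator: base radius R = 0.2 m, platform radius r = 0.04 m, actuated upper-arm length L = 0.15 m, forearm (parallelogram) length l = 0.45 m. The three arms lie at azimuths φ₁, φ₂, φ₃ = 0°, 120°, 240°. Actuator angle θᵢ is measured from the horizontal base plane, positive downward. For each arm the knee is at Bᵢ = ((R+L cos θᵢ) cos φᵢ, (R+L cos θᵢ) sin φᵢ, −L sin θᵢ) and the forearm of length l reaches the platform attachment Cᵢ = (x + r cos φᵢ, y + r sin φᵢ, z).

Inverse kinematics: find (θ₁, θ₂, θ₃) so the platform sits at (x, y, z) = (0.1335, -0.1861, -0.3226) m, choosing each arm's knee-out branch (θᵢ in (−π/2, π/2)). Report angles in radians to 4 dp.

θ₁ = -0.3493, θ₂ = 1.3959, θ₃ = -0.0878

arm 1 (φ=0.0°): x'=0.1335, y'=-0.1861
  e−x'=0.0265;  (l²−L²−(e−x')²−y'²−z²)/2L = 0.1353
  θ1 = atan2(B,A) + arccos(C/0.3237) = -0.3493
rotate P by −φ2: (-0.2279, -0.0226, -0.3226)
  e−x'=0.3879;  (l²−L²−(e−x')²−y'²−z²)/2L = -0.2502
  √(A²+B²)=0.5045;  θ2 = -0.6937+2.0897 ≈ 1.3959
arm 3 (φ=240.0°): x'=0.0944, y'=0.2087
  e−x'=0.0656;  (l²−L²−(e−x')²−y'²−z²)/2L = 0.0936
  θ3 = atan2(B,A) + arccos(C/0.3292) = -0.0878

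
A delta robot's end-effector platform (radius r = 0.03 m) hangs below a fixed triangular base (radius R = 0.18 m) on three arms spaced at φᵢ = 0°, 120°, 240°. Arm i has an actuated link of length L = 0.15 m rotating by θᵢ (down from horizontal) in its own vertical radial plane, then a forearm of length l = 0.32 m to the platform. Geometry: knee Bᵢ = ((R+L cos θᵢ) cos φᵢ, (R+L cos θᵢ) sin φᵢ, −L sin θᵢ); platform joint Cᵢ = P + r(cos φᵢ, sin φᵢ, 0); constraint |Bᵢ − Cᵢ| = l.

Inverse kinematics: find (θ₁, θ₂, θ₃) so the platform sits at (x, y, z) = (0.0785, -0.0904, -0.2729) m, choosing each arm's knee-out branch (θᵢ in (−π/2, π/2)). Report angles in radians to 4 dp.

φ1=0.0° → target in arm frame (0.0785, -0.0904)
  A=0.0715, B=-0.2729, C=(l²−L²−A²−y'²−z²)/(2L)=-0.0262
  γ=atan2(-0.2729,0.0715)=-1.3146;  ψ=arccos(-0.0929)=1.6638;  θ1=γ+ψ≈0.3492
rotate P by −φ2: (-0.1175, -0.0228, -0.2729)
  A=0.2675, B=-0.2729, C=(l²−L²−A²−y'²−z²)/(2L)=-0.2222
  γ=atan2(-0.2729,0.2675)=-0.7953;  ψ=arccos(-0.5815)=2.1914;  θ2=γ+ψ≈1.3961
φ3=240.0° → target in arm frame (0.0390, 0.1132)
  e−x'=0.1110;  (l²−L²−(e−x')²−y'²−z²)/2L = -0.0657
  √(A²+B²)=0.2946;  θ3 = -1.1846+1.7956 ≈ 0.6109

θ₁ = 0.3492, θ₂ = 1.3961, θ₃ = 0.6109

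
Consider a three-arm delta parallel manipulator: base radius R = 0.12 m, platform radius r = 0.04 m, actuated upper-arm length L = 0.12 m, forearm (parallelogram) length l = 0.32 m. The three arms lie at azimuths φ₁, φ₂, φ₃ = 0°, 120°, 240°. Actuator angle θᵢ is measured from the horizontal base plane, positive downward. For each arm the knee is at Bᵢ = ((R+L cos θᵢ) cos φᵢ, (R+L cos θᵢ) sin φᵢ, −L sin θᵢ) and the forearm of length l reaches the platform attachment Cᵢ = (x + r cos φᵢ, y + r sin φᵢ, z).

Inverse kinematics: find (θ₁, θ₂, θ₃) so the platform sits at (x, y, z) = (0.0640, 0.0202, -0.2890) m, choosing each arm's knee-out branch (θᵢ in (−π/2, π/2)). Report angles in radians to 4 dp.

θ₁ = 0.0004, θ₂ = 0.4362, θ₃ = 0.6111

φ1=0.0° → target in arm frame (0.0640, 0.0202)
  A cos θ + B sin θ = C:  0.0160·cos θ + -0.2890·sin θ = 0.0159
  √(A²+B²)=0.2894;  θ1 = -1.5155+1.5159 ≈ 0.0004
φ2=120.0° → target in arm frame (-0.0145, -0.0655)
  e−x'=0.0945;  (l²−L²−(e−x')²−y'²−z²)/2L = -0.0364
  √(A²+B²)=0.3041;  θ2 = -1.2547+1.6909 ≈ 0.4362
rotate P by −φ3: (-0.0495, 0.0453, -0.2890)
  A cos θ + B sin θ = C:  0.1295·cos θ + -0.2890·sin θ = -0.0598
  γ=atan2(-0.2890,0.1295)=-1.1495;  ψ=arccos(-0.1887)=1.7607;  θ3=γ+ψ≈0.6111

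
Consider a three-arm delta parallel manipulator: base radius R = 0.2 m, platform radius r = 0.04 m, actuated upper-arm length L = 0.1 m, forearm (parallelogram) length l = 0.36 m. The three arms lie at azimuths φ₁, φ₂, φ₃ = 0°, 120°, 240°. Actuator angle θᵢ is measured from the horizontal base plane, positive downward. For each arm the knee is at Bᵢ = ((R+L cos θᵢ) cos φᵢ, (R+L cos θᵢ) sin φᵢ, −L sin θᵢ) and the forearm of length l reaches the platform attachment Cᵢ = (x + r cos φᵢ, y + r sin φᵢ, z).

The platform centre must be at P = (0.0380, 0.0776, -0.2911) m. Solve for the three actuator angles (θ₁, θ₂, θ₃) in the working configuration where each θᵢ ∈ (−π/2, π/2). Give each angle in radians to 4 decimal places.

φ1=0.0° → target in arm frame (0.0380, 0.0776)
  e−x'=0.1220;  (l²−L²−(e−x')²−y'²−z²)/2L = 0.0698
  θ1 = atan2(B,A) + arccos(C/0.3156) = 0.1740
arm 2 (φ=120.0°): x'=0.0482, y'=-0.0717
  A=0.1118, B=-0.2911, C=(l²−L²−A²−y'²−z²)/(2L)=0.0861
  √(A²+B²)=0.3118;  θ2 = -1.2041+1.2910 ≈ 0.0869
φ3=240.0° → target in arm frame (-0.0862, -0.0059)
  A cos θ + B sin θ = C:  0.2462·cos θ + -0.2911·sin θ = -0.1290
  √(A²+B²)=0.3813;  θ3 = -0.8688+1.9158 ≈ 1.0471

θ₁ = 0.1740, θ₂ = 0.0869, θ₃ = 1.0471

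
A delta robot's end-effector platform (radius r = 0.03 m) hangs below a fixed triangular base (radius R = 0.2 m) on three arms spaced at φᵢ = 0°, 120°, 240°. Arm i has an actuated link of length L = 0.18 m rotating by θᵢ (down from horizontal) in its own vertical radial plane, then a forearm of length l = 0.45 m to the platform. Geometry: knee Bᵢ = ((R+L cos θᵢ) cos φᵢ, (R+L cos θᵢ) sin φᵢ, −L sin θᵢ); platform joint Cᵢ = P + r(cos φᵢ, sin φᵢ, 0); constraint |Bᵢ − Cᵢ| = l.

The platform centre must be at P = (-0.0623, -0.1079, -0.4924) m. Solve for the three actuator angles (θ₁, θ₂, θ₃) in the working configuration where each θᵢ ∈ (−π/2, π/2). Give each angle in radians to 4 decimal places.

arm 1 (φ=0.0°): x'=-0.0623, y'=-0.1079
  A cos θ + B sin θ = C:  0.2323·cos θ + -0.4924·sin θ = -0.3832
  θ1 = atan2(B,A) + arccos(C/0.5444) = 1.2217
rotate P by −φ2: (-0.0623, 0.1079, -0.4924)
  A cos θ + B sin θ = C:  0.2323·cos θ + -0.4924·sin θ = -0.3832
  √(A²+B²)=0.5444;  θ2 = -1.1300+2.3517 ≈ 1.2217
rotate P by −φ3: (0.1246, 0.0000, -0.4924)
  e−x'=0.0454;  (l²−L²−(e−x')²−y'²−z²)/2L = -0.2067
  γ=atan2(-0.4924,0.0454)=-1.4788;  ψ=arccos(-0.4180)=2.0021;  θ3=γ+ψ≈0.5232

θ₁ = 1.2217, θ₂ = 1.2217, θ₃ = 0.5232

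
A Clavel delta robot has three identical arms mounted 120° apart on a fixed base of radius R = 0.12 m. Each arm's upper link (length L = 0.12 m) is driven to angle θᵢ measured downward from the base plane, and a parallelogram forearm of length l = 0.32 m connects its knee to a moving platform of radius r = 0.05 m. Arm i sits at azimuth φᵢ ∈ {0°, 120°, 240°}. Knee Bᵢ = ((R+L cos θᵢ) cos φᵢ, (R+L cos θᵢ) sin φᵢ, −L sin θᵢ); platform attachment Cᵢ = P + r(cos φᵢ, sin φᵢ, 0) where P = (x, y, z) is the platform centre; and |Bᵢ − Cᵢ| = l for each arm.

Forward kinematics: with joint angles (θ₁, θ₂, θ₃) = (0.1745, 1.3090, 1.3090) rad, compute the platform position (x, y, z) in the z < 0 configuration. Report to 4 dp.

(0.1608, 0.0000, -0.3397)

arm 1 at φ=0.0°: ρ1 = 0.1882;  S1 = (0.1882, 0.0000, -0.0208)
arm 2 at φ=120.0°: ρ2 = 0.1011;  S2 = (-0.0505, 0.0875, -0.1159)
arm 3 at φ=240.0°: ρ3 = 0.1011;  S3 = (-0.0505, -0.0875, -0.1159)
eliminate P² terms by subtracting sphere 1 from 2 and 3
plane₁₂: -0.4774x+0.1750y+-0.1902z = -0.0122
det = 0.1671;  x = 0.0255+-0.3983z,  y = 0.0000+0.0000z
quadratic in z: (1.1586)z²+(0.1712)z+(-0.0755)=0, √Δ=0.6159 → z ∈ {-0.3397, 0.1919}; z = -0.3397 (taking z<0)
x = 0.1608, y = 0.0000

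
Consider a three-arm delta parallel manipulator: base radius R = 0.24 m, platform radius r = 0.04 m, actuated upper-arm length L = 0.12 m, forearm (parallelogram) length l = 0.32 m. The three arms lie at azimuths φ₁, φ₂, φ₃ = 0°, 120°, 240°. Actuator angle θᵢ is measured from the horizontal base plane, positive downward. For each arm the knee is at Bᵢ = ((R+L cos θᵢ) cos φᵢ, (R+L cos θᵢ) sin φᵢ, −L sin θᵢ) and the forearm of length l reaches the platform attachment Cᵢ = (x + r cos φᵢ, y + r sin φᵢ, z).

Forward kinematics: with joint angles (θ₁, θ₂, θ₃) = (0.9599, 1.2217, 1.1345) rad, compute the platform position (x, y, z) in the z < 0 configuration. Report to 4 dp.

centre 1 = (0.2688·cos0.0°, 0.2688·sin0.0°, -0.0983) = (0.2688, 0.0000, -0.0983)
arm 2 at φ=120.0°: ρ2 = 0.2410;  centre 2 = (-0.1205, 0.2088, -0.1128)
φ3=240.0°: virtual centre (-0.1254, -0.2171, -0.1088), radius l
eliminate P² terms by subtracting sphere 1 from 2 and 3
plane₁₂: -0.7787x+0.4175y+-0.0289z = -0.0111
Cramer: x(z) = 0.0118-0.0319z;  y(z) = -0.0047+0.0098z
quadratic in z: (1.0011)z²+(0.2129)z+(-0.0266)=0, √Δ=0.3899 → z ∈ {-0.3010, 0.0884}; z = -0.3010 (taking z<0)
x = 0.0214, y = -0.0076

(0.0214, -0.0076, -0.3010)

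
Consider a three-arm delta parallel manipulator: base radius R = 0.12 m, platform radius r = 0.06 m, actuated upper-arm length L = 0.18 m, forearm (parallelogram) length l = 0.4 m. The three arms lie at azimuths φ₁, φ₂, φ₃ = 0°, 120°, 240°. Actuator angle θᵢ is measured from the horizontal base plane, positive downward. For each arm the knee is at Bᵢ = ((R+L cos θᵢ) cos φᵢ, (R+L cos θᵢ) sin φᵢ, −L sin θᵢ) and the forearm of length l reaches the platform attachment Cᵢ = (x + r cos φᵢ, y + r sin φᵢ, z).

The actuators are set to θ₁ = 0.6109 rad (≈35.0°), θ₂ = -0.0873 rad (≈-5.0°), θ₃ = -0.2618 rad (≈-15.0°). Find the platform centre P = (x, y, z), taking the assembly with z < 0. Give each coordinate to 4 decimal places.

(-0.1337, -0.0235, -0.3107)

φ1=0.0°: virtual centre (0.2074, 0.0000, -0.1032), radius l
φ2=120.0°: virtual centre (-0.1197, 0.2073, 0.0157), radius l
centre 3 = (0.2339·cos240.0°, 0.2339·sin240.0°, 0.0466) = (-0.1169, -0.2025, 0.0466)
|centre ₂|²−|centre ₁|² = 0.0038;  |centre ₃|²−|centre ₁|² = 0.0032
[-0.6542 0.4145 0.2379]·P = 0.0038;  [-0.6488 -0.4051 0.2997]·P = 0.0032
Cramer: x(z) = -0.0054+0.4131z;  y(z) = 0.0008+0.0781z
quadratic in z: (1.1768)z²+(0.0308)z+(-0.1041)=0, √Δ=0.7005 → z ∈ {-0.3107, 0.2846}; z = -0.3107 (taking z<0)
x = -0.1337, y = -0.0235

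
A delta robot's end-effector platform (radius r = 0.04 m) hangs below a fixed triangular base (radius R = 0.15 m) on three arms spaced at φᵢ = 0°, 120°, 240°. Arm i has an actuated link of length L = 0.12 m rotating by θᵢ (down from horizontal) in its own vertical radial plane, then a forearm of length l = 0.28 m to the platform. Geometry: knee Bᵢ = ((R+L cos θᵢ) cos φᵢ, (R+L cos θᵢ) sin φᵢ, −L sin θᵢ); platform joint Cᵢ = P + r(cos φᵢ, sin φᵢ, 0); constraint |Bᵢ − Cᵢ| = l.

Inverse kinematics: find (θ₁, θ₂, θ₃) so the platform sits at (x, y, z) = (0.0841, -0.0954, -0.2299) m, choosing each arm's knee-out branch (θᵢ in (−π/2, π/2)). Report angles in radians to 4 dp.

θ₁ = 0.0874, θ₂ = 1.3962, θ₃ = 0.4361

φ1=0.0° → target in arm frame (0.0841, -0.0954)
  A cos θ + B sin θ = C:  0.0259·cos θ + -0.2299·sin θ = 0.0057
  γ=atan2(-0.2299,0.0259)=-1.4586;  ψ=arccos(0.0247)=1.5460;  θ1=γ+ψ≈0.0874
rotate P by −φ2: (-0.1247, -0.0251, -0.2299)
  A=0.2347, B=-0.2299, C=(l²−L²−A²−y'²−z²)/(2L)=-0.1856
  γ=atan2(-0.2299,0.2347)=-0.7751;  ψ=arccos(-0.5651)=2.1714;  θ2=γ+ψ≈1.3962
φ3=240.0° → target in arm frame (0.0406, 0.1205)
  A=0.0694, B=-0.2299, C=(l²−L²−A²−y'²−z²)/(2L)=-0.0342
  θ3 = atan2(B,A) + arccos(C/0.2402) = 0.4361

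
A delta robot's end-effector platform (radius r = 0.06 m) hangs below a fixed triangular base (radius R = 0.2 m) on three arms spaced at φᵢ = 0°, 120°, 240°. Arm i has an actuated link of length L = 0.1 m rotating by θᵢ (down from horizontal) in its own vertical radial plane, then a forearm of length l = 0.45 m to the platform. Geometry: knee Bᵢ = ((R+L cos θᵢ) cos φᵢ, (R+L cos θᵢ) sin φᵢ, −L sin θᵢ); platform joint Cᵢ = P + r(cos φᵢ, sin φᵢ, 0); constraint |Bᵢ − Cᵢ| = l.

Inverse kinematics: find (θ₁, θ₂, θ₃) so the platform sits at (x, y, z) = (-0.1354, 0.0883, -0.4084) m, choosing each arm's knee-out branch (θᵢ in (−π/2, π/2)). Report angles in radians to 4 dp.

θ₁ = 1.2219, θ₂ = -0.2620, θ₃ = 0.6109

rotate P by −φ1: (-0.1354, 0.0883, -0.4084)
  e−x'=0.2754;  (l²−L²−(e−x')²−y'²−z²)/2L = -0.2897
  θ1 = atan2(B,A) + arccos(C/0.4926) = 1.2219
arm 2 (φ=120.0°): x'=0.1442, y'=0.0731
  A=-0.0042, B=-0.4084, C=(l²−L²−A²−y'²−z²)/(2L)=0.1017
  γ=atan2(-0.4084,-0.0042)=-1.5810;  ψ=arccos(0.2491)=1.3191;  θ2=γ+ψ≈-0.2620
rotate P by −φ3: (-0.0088, -0.1614, -0.4084)
  A=0.1488, B=-0.4084, C=(l²−L²−A²−y'²−z²)/(2L)=-0.1124
  γ=atan2(-0.4084,0.1488)=-1.2215;  ψ=arccos(-0.2586)=1.8323;  θ3=γ+ψ≈0.6109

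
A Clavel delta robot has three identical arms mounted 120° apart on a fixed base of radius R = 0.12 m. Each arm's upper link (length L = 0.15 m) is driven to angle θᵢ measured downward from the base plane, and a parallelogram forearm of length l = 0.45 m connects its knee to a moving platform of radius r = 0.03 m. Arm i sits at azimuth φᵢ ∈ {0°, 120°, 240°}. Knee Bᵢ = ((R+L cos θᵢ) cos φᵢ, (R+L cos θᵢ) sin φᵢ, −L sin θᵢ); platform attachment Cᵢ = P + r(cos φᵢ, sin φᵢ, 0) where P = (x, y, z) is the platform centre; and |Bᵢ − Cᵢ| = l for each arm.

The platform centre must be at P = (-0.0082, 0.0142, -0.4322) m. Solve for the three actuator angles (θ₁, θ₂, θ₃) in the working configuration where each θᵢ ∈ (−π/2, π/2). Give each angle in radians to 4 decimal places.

θ₁ = 0.3489, θ₂ = 0.2617, θ₃ = 0.3489

rotate P by −φ1: (-0.0082, 0.0142, -0.4322)
  A cos θ + B sin θ = C:  0.0982·cos θ + -0.4322·sin θ = -0.0555
  γ=atan2(-0.4322,0.0982)=-1.3474;  ψ=arccos(-0.1252)=1.6963;  θ1=γ+ψ≈0.3489
arm 2 (φ=120.0°): x'=0.0164, y'=0.0000
  A cos θ + B sin θ = C:  0.0736·cos θ + -0.4322·sin θ = -0.0407
  √(A²+B²)=0.4384;  θ2 = -1.4021+1.6638 ≈ 0.2617
φ3=240.0° → target in arm frame (-0.0082, -0.0142)
  A cos θ + B sin θ = C:  0.0982·cos θ + -0.4322·sin θ = -0.0555
  γ=atan2(-0.4322,0.0982)=-1.3474;  ψ=arccos(-0.1252)=1.6963;  θ3=γ+ψ≈0.3489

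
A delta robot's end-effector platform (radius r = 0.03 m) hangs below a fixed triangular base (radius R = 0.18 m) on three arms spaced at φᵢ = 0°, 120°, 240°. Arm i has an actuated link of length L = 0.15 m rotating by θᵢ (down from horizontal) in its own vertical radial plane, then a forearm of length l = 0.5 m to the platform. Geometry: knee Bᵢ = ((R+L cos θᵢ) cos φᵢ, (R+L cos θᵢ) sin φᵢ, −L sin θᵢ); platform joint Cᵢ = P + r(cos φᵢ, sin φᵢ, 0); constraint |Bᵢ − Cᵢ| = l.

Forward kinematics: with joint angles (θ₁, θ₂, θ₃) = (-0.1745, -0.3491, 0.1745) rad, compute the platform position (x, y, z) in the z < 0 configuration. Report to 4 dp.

(0.0122, 0.0557, -0.3807)

arm 1 at φ=0.0°: e+L cos θ1 = 0.2977;  S1 = (0.2977, 0.0000, 0.0260)
φ2=120.0°: virtual centre (-0.1455, 0.2520, 0.0513), radius l
arm 3 at φ=240.0°: e+L cos θ3 = 0.2977;  S3 = (-0.1489, -0.2578, -0.0260)
eliminate P² terms by subtracting sphere 1 from 2 and 3
plane₁₂: -0.8864x+0.5039y+0.0505z = -0.0020
det = 0.9072;  x = 0.0012+-0.0291z,  y = -0.0020+-0.1515z
sphere 1 gives Az²+Bz+C=0 with A=1.0238, B=-0.0342, C=-0.1614;  B²−4AC=0.6620;  roots -0.3807, 0.4141;  negative root z = -0.3807
x = 0.0122, y = 0.0557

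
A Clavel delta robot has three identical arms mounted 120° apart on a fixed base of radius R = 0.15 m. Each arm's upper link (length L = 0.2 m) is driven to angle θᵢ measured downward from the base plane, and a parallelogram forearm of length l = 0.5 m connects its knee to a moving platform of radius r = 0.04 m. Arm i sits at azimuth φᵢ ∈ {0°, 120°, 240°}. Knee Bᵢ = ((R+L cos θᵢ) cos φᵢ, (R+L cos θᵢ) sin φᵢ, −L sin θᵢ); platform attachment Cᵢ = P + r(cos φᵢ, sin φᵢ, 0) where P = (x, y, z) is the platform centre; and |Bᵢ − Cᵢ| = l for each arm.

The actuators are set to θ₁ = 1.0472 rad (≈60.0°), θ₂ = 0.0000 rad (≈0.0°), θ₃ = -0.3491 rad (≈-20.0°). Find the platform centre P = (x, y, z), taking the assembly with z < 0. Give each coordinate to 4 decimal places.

arm 1 at φ=0.0°: ρ1 = 0.2100;  O1 = (0.2100, 0.0000, -0.1732)
O2 = (0.3100·cos120.0°, 0.3100·sin120.0°, 0.0000) = (-0.1550, 0.2685, 0.0000)
O3 = (0.2979·cos240.0°, 0.2979·sin240.0°, 0.0684) = (-0.1490, -0.2580, 0.0684)
eliminate P² terms by subtracting sphere 1 from 2 and 3
linear system: -0.7300x+0.5369y = 0.0220−0.3464z; -0.7179x+-0.5160y = 0.0193−0.4832z
Cramer: x(z) = -0.0285+0.5750z;  y(z) = 0.0022+0.1365z
into |P−O₁|² = l²: 1.3492z² + 0.0727z + -0.1631 = 0;  Δ = 0.8855;  z = -0.3757 or 0.3218 → z<0 root = -0.3757
x = -0.2445, y = -0.0491

(-0.2445, -0.0491, -0.3757)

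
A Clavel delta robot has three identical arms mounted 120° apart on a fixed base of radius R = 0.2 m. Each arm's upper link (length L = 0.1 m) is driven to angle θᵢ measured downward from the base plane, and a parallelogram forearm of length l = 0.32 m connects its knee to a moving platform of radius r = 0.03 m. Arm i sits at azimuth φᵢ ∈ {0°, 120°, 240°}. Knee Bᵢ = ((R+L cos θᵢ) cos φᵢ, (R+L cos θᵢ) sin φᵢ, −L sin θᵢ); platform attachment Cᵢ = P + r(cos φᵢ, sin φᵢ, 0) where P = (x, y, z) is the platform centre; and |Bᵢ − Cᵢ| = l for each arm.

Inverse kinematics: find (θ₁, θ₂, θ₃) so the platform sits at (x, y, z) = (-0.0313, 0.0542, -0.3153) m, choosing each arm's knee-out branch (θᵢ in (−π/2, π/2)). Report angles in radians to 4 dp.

rotate P by −φ1: (-0.0313, 0.0542, -0.3153)
  A cos θ + B sin θ = C:  0.2013·cos θ + -0.3153·sin θ = -0.2524
  θ1 = atan2(B,A) + arccos(C/0.3741) = 1.3087
φ2=120.0° → target in arm frame (0.0626, 0.0000)
  A=0.1074, B=-0.3153, C=(l²−L²−A²−y'²−z²)/(2L)=-0.0928
  γ=atan2(-0.3153,0.1074)=-1.2425;  ψ=arccos(-0.2785)=1.8530;  θ2=γ+ψ≈0.6105
φ3=240.0° → target in arm frame (-0.0313, -0.0542)
  A cos θ + B sin θ = C:  0.2013·cos θ + -0.3153·sin θ = -0.2523
  √(A²+B²)=0.3741;  θ3 = -1.0026+2.3112 ≈ 1.3086

θ₁ = 1.3087, θ₂ = 0.6105, θ₃ = 1.3086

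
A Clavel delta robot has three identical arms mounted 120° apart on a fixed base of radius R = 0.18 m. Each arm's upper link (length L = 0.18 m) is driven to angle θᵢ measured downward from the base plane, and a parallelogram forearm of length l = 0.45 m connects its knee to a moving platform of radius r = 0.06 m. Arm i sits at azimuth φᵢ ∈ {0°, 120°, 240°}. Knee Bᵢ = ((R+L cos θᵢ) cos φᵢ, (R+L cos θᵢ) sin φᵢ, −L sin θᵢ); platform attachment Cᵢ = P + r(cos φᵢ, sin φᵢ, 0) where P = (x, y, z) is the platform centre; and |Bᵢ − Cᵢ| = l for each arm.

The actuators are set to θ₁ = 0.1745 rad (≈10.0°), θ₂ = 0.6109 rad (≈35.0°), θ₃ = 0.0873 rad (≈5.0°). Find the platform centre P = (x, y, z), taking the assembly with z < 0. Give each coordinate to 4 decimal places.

(0.0310, -0.0776, -0.3856)

φ1=0.0°: virtual centre (0.2973, 0.0000, -0.0313), radius l
φ2=120.0°: virtual centre (-0.1337, 0.2316, -0.1032), radius l
arm 3 at φ=240.0°: e+L cos θ3 = 0.2993;  centre 3 = (-0.1497, -0.2592, -0.0157)
subtract pairs → two planes through P
[-0.8620 0.4632 -0.1440]·P = -0.0072;  [-0.8938 -0.5184 0.0311]·P = 0.0005
Cramer: x(z) = 0.0040-0.0700z;  y(z) = -0.0079+0.1807z
sphere 1 gives Az²+Bz+C=0 with A=1.0375, B=0.1007, C=-0.1155;  B²−4AC=0.4894;  roots -0.3856, 0.2886;  negative root z = -0.3856
x = 0.0310, y = -0.0776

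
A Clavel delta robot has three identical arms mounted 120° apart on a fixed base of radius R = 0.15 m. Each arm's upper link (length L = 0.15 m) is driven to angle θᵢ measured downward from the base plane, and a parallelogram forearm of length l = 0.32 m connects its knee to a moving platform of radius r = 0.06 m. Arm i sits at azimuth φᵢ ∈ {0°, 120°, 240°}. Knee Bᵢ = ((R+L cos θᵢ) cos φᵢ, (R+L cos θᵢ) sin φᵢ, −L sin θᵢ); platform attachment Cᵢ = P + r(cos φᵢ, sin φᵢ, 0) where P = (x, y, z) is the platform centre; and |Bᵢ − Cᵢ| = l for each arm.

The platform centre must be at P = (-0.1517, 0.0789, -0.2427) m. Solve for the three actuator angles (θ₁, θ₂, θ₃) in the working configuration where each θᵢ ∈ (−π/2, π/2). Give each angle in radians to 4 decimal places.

θ₁ = 1.2220, θ₂ = -0.3488, θ₃ = 0.5238

rotate P by −φ1: (-0.1517, 0.0789, -0.2427)
  A=0.2417, B=-0.2427, C=(l²−L²−A²−y'²−z²)/(2L)=-0.1455
  θ1 = atan2(B,A) + arccos(C/0.3425) = 1.2220
arm 2 (φ=120.0°): x'=0.1442, y'=0.0919
  A cos θ + B sin θ = C:  -0.0542·cos θ + -0.2427·sin θ = 0.0320
  θ2 = atan2(B,A) + arccos(C/0.2487) = -0.3488
arm 3 (φ=240.0°): x'=0.0075, y'=-0.1708
  e−x'=0.0825;  (l²−L²−(e−x')²−y'²−z²)/2L = -0.0500
  √(A²+B²)=0.2563;  θ3 = -1.2432+1.7670 ≈ 0.5238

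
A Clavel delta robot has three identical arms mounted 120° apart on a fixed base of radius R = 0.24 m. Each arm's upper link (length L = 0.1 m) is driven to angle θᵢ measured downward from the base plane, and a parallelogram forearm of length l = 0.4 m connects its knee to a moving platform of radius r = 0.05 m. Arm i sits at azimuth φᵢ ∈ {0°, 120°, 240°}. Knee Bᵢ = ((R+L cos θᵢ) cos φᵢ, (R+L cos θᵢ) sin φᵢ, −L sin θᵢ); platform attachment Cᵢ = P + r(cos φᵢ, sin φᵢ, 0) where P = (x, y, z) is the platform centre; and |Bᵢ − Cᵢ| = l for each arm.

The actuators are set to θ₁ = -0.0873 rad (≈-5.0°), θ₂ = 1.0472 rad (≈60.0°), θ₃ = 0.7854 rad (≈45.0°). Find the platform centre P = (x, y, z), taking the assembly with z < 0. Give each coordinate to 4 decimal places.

centre 1 = (0.2896·cos0.0°, 0.2896·sin0.0°, 0.0087) = (0.2896, 0.0000, 0.0087)
arm 2 at φ=120.0°: ρ2 = 0.2400;  centre 2 = (-0.1200, 0.2078, -0.0866)
centre 3 = (0.2607·cos240.0°, 0.2607·sin240.0°, -0.0707) = (-0.1304, -0.2258, -0.0707)
subtract pairs → two planes through P
[-0.8192 0.4157 -0.1906]·P = -0.0189;  [-0.8399 -0.4516 -0.1589]·P = -0.0110
Cramer: x(z) = 0.0182-0.2115z;  y(z) = -0.0095+0.0417z
into |P−centre ₁|² = l²: 1.0465z² + 0.0966z + -0.0862 = 0;  Δ = 0.3700;  z = -0.3368 or 0.2445 → z<0 root = -0.3368
x = 0.0894, y = -0.0236

(0.0894, -0.0236, -0.3368)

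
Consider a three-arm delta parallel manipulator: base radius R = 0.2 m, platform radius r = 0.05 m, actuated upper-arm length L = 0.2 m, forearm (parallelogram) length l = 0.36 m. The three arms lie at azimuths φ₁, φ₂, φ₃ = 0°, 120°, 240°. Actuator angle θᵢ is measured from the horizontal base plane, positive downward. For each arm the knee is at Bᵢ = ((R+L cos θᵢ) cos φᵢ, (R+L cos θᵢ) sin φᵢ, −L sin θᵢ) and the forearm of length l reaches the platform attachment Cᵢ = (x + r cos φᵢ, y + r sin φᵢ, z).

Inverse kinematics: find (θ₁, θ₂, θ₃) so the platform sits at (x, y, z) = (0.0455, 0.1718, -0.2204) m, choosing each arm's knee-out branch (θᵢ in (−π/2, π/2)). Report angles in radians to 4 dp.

rotate P by −φ1: (0.0455, 0.1718, -0.2204)
  e−x'=0.1045;  (l²−L²−(e−x')²−y'²−z²)/2L = 0.0015
  θ1 = atan2(B,A) + arccos(C/0.2439) = 0.4367
φ2=120.0° → target in arm frame (0.1260, -0.1253)
  A=0.0240, B=-0.2204, C=(l²−L²−A²−y'²−z²)/(2L)=0.0619
  θ2 = atan2(B,A) + arccos(C/0.2217) = -0.1745
φ3=240.0° → target in arm frame (-0.1715, -0.0465)
  A cos θ + B sin θ = C:  0.3215·cos θ + -0.2204·sin θ = -0.1613
  θ3 = atan2(B,A) + arccos(C/0.3898) = 1.3965

θ₁ = 0.4367, θ₂ = -0.1745, θ₃ = 1.3965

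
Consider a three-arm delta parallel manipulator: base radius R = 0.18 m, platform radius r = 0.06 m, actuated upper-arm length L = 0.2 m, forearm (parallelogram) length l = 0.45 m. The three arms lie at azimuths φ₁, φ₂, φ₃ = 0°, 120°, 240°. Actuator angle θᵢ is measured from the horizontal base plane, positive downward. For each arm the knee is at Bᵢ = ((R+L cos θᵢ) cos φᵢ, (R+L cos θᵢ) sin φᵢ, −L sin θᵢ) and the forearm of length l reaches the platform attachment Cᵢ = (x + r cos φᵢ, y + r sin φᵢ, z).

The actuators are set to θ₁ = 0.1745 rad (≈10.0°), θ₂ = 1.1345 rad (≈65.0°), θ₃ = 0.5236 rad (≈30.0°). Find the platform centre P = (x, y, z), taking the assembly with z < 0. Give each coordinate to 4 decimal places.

φ1=0.0°: virtual centre (0.3170, 0.0000, -0.0347), radius l
φ2=120.0°: virtual centre (-0.1023, 0.1771, -0.1813), radius l
arm 3 at φ=240.0°: (R−r)+L cos θ3 = 0.2932;  S3 = (-0.1466, -0.2539, -0.1000)
subtract pairs → two planes through P
[-0.8384 0.3542 -0.2931]·P = -0.0270;  [-0.9271 -0.5078 -0.1306]·P = -0.0057
Cramer: x(z) = 0.0208-0.2587z;  y(z) = -0.0268+0.2151z
sphere 1 gives Az²+Bz+C=0 with A=1.1132, B=0.2111, C=-0.1129;  B²−4AC=0.5472;  roots -0.4271, 0.2375;  negative root z = -0.4271
x = 0.1313, y = -0.1187

(0.1313, -0.1187, -0.4271)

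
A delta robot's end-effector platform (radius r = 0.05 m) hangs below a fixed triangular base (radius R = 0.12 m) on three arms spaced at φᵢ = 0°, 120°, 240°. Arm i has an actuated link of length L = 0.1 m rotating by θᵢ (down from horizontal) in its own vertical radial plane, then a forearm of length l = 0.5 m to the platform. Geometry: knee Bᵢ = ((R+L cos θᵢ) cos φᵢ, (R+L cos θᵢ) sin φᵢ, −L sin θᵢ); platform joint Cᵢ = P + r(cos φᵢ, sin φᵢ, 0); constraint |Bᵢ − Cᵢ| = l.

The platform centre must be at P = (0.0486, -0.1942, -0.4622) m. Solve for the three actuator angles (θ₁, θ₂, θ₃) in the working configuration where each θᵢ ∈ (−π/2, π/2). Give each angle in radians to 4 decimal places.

θ₁ = 0.1741, θ₂ = 0.9593, θ₃ = -0.1749

rotate P by −φ1: (0.0486, -0.1942, -0.4622)
  e−x'=0.0214;  (l²−L²−(e−x')²−y'²−z²)/2L = -0.0590
  γ=atan2(-0.4622,0.0214)=-1.5245;  ψ=arccos(-0.1275)=1.6987;  θ1=γ+ψ≈0.1741
arm 2 (φ=120.0°): x'=-0.1925, y'=0.0550
  e−x'=0.2625;  (l²−L²−(e−x')²−y'²−z²)/2L = -0.2278
  θ2 = atan2(B,A) + arccos(C/0.5315) = 0.9593
arm 3 (φ=240.0°): x'=0.1439, y'=0.1392
  e−x'=-0.0739;  (l²−L²−(e−x')²−y'²−z²)/2L = 0.0077
  θ3 = atan2(B,A) + arccos(C/0.4681) = -0.1749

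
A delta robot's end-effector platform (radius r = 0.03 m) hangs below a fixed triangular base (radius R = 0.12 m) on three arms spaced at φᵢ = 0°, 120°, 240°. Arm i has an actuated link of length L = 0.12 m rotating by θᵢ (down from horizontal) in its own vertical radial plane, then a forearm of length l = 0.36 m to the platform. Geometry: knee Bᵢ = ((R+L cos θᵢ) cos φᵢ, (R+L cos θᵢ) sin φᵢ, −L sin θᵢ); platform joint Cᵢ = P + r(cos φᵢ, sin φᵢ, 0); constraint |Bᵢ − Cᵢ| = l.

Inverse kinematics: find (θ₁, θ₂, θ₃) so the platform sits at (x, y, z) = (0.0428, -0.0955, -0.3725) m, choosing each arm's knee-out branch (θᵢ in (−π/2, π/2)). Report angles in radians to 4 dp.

rotate P by −φ1: (0.0428, -0.0955, -0.3725)
  A=0.0472, B=-0.3725, C=(l²−L²−A²−y'²−z²)/(2L)=-0.1454
  √(A²+B²)=0.3755;  θ1 = -1.4448+1.9685 ≈ 0.5238
φ2=120.0° → target in arm frame (-0.1041, 0.0107)
  A cos θ + B sin θ = C:  0.1941·cos θ + -0.3725·sin θ = -0.2556
  γ=atan2(-0.3725,0.1941)=-1.0904;  ψ=arccos(-0.6085)=2.2250;  θ2=γ+ψ≈1.1346
rotate P by −φ3: (0.0613, 0.0848, -0.3725)
  A cos θ + B sin θ = C:  0.0287·cos θ + -0.3725·sin θ = -0.1316
  γ=atan2(-0.3725,0.0287)=-1.4939;  ψ=arccos(-0.3521)=1.9306;  θ3=γ+ψ≈0.4367

θ₁ = 0.5238, θ₂ = 1.1346, θ₃ = 0.4367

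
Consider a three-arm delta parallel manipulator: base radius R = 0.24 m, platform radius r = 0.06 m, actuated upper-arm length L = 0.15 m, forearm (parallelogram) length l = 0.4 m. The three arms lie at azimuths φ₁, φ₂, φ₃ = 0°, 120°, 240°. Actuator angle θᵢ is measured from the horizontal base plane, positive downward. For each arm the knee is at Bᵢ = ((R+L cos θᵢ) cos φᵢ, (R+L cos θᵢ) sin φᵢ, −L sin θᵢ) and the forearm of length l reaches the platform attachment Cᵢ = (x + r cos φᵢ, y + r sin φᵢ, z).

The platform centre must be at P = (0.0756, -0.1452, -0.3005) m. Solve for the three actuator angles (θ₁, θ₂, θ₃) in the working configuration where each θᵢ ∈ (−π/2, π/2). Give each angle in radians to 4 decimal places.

φ1=0.0° → target in arm frame (0.0756, -0.1452)
  A=0.1044, B=-0.3005, C=(l²−L²−A²−y'²−z²)/(2L)=0.0507
  γ=atan2(-0.3005,0.1044)=-1.2364;  ψ=arccos(0.1595)=1.4107;  θ1=γ+ψ≈0.1742
φ2=120.0° → target in arm frame (-0.1635, 0.0071)
  A=0.3435, B=-0.3005, C=(l²−L²−A²−y'²−z²)/(2L)=-0.2363
  θ2 = atan2(B,A) + arccos(C/0.4564) = 1.3962
rotate P by −φ3: (0.0879, 0.1381, -0.3005)
  A cos θ + B sin θ = C:  0.0921·cos θ + -0.3005·sin θ = 0.0655
  γ=atan2(-0.3005,0.0921)=-1.2735;  ψ=arccos(0.2085)=1.3607;  θ3=γ+ψ≈0.0872

θ₁ = 0.1742, θ₂ = 1.3962, θ₃ = 0.0872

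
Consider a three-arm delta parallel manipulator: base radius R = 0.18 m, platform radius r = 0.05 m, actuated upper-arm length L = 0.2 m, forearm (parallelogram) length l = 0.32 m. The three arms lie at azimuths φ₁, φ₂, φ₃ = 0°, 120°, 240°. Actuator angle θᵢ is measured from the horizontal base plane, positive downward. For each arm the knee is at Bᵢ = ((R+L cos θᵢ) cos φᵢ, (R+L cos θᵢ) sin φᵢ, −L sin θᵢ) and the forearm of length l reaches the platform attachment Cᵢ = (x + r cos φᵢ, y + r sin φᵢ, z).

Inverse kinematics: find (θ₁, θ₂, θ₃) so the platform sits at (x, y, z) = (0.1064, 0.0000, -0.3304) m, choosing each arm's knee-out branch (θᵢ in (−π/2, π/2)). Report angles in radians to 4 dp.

θ₁ = 0.4365, θ₂ = 1.1345, θ₃ = 1.1345

φ1=0.0° → target in arm frame (0.1064, 0.0000)
  A cos θ + B sin θ = C:  0.0236·cos θ + -0.3304·sin θ = -0.1183
  √(A²+B²)=0.3312;  θ1 = -1.4995+1.9360 ≈ 0.4365
φ2=120.0° → target in arm frame (-0.0532, -0.0921)
  A cos θ + B sin θ = C:  0.1832·cos θ + -0.3304·sin θ = -0.2220
  √(A²+B²)=0.3778;  θ2 = -1.0645+2.1991 ≈ 1.1345
rotate P by −φ3: (-0.0532, 0.0921, -0.3304)
  A cos θ + B sin θ = C:  0.1832·cos θ + -0.3304·sin θ = -0.2220
  √(A²+B²)=0.3778;  θ3 = -1.0645+2.1991 ≈ 1.1345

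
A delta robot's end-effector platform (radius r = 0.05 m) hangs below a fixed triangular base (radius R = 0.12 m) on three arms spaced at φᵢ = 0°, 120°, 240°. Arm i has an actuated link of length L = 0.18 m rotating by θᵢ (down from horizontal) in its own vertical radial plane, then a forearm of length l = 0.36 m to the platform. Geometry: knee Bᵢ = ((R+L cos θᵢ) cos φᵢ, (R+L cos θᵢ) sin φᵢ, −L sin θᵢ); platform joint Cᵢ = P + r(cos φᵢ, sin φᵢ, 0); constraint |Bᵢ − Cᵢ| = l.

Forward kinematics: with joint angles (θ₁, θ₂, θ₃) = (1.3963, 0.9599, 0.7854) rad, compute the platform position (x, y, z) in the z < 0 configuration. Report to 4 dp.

φ1=0.0°: virtual centre (0.1013, 0.0000, -0.1773), radius l
arm 2 at φ=120.0°: (R−r)+L cos θ2 = 0.1732;  O2 = (-0.0866, 0.1500, -0.1474)
arm 3 at φ=240.0°: (R−r)+L cos θ3 = 0.1973;  O3 = (-0.0986, -0.1708, -0.1273)
subtract pairs → two planes through P
[-0.3757 0.3001 0.0596]·P = 0.0101;  [-0.3998 -0.3417 0.1000]·P = 0.0134
Cramer: x(z) = -0.0301+0.2029z;  y(z) = -0.0041+0.0552z
into |P−O₁|² = l²: 1.0442z² + 0.3008z + -0.0809 = 0;  Δ = 0.4284;  z = -0.4574 or 0.1694 → z<0 root = -0.4574
x = -0.1229, y = -0.0294

(-0.1229, -0.0294, -0.4574)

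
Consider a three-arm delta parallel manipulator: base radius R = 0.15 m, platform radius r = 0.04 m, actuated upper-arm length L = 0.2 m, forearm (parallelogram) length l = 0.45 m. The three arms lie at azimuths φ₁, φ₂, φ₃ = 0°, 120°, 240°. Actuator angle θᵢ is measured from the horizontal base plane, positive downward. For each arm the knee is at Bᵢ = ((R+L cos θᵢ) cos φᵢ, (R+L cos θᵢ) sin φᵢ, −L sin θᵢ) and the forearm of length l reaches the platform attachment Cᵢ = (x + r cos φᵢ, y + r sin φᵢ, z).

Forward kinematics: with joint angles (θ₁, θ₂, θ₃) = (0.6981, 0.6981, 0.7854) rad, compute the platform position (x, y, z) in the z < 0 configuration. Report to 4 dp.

(0.0101, 0.0175, -0.5002)

arm 1 at φ=0.0°: (R−r)+L cos θ1 = 0.2632;  O1 = (0.2632, 0.0000, -0.1286)
φ2=120.0°: virtual centre (-0.1316, 0.2279, -0.1286), radius l
O3 = (0.2514·cos240.0°, 0.2514·sin240.0°, -0.1414) = (-0.1257, -0.2177, -0.1414)
|O₂|²−|O₁|² = 0.0000;  |O₃|²−|O₁|² = -0.0026
linear system: -0.7896x+0.4559y = 0.0000−0.0000z; -0.7778x+-0.4355y = -0.0026−-0.0257z
det = 0.6985;  x = 0.0017+-0.0168z,  y = 0.0029+-0.0291z
sphere 1 gives Az²+Bz+C=0 with A=1.0011, B=0.2657, C=-0.1176;  B²−4AC=0.5414;  roots -0.5002, 0.2348;  negative root z = -0.5002
x = 0.0101, y = 0.0175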